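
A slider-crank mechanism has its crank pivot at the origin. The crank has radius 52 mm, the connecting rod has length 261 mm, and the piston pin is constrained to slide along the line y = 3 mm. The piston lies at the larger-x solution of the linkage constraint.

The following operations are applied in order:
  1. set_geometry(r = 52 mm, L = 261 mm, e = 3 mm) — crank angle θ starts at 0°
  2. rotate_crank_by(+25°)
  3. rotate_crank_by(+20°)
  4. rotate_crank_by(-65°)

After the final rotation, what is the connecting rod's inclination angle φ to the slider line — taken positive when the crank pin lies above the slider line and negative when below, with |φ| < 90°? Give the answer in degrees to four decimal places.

set_geometry: r = 52 mm, L = 261 mm, e = 3 mm; θ ← 0°
rotate_crank_by(+25°): θ ← 0° +25° = 25°
rotate_crank_by(+20°): θ ← 25° +20° = 45°
rotate_crank_by(-65°): θ ← 45° -65° = -20°
crank pin P = (r cos θ, r sin θ) = (48.864016, -17.785047)
h = r sin θ − e = -17.785047 − 3 = -20.785047
sin φ = h / L = -20.785047 / 261 = -0.07963620
φ = arcsin(-0.07963620) = -4.567655°

-4.5677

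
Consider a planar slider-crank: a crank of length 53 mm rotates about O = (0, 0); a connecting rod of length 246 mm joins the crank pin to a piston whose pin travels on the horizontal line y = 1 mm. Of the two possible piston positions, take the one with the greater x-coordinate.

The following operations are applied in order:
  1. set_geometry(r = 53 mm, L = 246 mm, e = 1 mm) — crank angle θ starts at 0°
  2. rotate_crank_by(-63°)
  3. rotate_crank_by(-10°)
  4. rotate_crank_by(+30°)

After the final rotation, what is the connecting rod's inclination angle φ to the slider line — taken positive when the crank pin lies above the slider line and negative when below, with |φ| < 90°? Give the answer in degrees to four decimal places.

-8.6849

set_geometry: r = 53 mm, L = 246 mm, e = 1 mm; θ ← 0°
rotate_crank_by(-63°): θ ← 0° -63° = -63°
rotate_crank_by(-10°): θ ← -63° -10° = -73°
rotate_crank_by(+30°): θ ← -73° +30° = -43°
crank pin P = (r cos θ, r sin θ) = (38.761746, -36.145913)
h = r sin θ − e = -36.145913 − 1 = -37.145913
sin φ = h / L = -37.145913 / 246 = -0.15099965
φ = arcsin(-0.15099965) = -8.684862°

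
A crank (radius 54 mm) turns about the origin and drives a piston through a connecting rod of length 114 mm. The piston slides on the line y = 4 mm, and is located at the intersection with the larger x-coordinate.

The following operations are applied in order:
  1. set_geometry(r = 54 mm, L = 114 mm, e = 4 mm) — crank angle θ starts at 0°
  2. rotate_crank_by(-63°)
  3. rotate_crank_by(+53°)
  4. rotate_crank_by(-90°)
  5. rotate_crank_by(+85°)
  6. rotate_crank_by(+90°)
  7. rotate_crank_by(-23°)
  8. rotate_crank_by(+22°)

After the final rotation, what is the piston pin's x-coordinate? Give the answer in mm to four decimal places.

set_geometry: r = 54 mm, L = 114 mm, e = 4 mm; θ ← 0°
rotate_crank_by(-63°): θ ← 0° -63° = -63°
rotate_crank_by(+53°): θ ← -63° +53° = -10°
rotate_crank_by(-90°): θ ← -10° -90° = -100°
rotate_crank_by(+85°): θ ← -100° +85° = -15°
rotate_crank_by(+90°): θ ← -15° +90° = 75°
rotate_crank_by(-23°): θ ← 75° -23° = 52°
rotate_crank_by(+22°): θ ← 52° +22° = 74°
crank pin P = (r cos θ, r sin θ) = (14.884417, 51.908132)
h = r sin θ − e = 51.908132 − 4 = 47.908132
x = r cos θ + √(L² − h²) = 14.884417 + √(12996.0 − 2295.1891) = 14.884417 + 103.444724 = 118.329141

118.3291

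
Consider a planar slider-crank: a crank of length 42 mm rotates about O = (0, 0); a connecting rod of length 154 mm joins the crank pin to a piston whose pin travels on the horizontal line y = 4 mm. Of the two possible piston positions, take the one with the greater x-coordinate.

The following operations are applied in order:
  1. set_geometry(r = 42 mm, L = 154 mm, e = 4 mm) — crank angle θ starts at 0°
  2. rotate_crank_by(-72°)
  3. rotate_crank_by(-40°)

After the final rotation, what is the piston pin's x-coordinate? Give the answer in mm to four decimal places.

132.1584

set_geometry: r = 42 mm, L = 154 mm, e = 4 mm; θ ← 0°
rotate_crank_by(-72°): θ ← 0° -72° = -72°
rotate_crank_by(-40°): θ ← -72° -40° = -112°
crank pin P = (r cos θ, r sin θ) = (-15.733477, -38.941722)
h = r sin θ − e = -38.941722 − 4 = -42.941722
x = r cos θ + √(L² − h²) = -15.733477 + √(23716.0 − 1843.9915) = -15.733477 + 147.891881 = 132.158404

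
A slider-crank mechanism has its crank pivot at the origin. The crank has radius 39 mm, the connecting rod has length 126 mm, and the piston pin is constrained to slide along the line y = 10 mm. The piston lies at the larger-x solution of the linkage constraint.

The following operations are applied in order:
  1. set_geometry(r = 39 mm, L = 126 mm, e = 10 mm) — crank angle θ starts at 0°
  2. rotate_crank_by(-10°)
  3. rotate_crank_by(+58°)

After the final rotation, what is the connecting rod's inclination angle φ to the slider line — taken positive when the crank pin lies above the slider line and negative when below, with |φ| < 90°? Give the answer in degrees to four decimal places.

8.6649

set_geometry: r = 39 mm, L = 126 mm, e = 10 mm; θ ← 0°
rotate_crank_by(-10°): θ ← 0° -10° = -10°
rotate_crank_by(+58°): θ ← -10° +58° = 48°
crank pin P = (r cos θ, r sin θ) = (26.096094, 28.982648)
h = r sin θ − e = 28.982648 − 10 = 18.982648
sin φ = h / L = 18.982648 / 126 = 0.15065594
φ = arcsin(0.15065594) = 8.664941°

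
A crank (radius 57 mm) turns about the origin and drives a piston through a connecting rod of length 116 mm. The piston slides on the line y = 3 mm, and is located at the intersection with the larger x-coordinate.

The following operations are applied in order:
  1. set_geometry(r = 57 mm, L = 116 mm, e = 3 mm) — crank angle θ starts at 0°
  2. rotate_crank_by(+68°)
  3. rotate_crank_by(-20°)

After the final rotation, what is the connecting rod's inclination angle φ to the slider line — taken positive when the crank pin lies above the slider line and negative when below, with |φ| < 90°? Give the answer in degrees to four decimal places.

set_geometry: r = 57 mm, L = 116 mm, e = 3 mm; θ ← 0°
rotate_crank_by(+68°): θ ← 0° +68° = 68°
rotate_crank_by(-20°): θ ← 68° -20° = 48°
crank pin P = (r cos θ, r sin θ) = (38.140445, 42.359255)
h = r sin θ − e = 42.359255 − 3 = 39.359255
sin φ = h / L = 39.359255 / 116 = 0.33930392
φ = arcsin(0.33930392) = 19.834471°

19.8345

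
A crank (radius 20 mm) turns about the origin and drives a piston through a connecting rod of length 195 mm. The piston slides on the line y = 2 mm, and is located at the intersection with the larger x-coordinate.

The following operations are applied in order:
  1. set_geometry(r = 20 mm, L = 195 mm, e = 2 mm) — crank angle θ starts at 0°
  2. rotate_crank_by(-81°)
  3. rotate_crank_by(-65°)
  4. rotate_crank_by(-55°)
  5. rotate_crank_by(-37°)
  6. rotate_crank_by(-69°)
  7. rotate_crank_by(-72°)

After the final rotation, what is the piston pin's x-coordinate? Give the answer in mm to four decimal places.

set_geometry: r = 20 mm, L = 195 mm, e = 2 mm; θ ← 0°
rotate_crank_by(-81°): θ ← 0° -81° = -81°
rotate_crank_by(-65°): θ ← -81° -65° = -146°
rotate_crank_by(-55°): θ ← -146° -55° = -201°
rotate_crank_by(-37°): θ ← -201° -37° = -238°
rotate_crank_by(-69°): θ ← -238° -69° = -307°
rotate_crank_by(-72°): θ ← -307° -72° = -379°
crank pin P = (r cos θ, r sin θ) = (18.910372, -6.511363)
h = r sin θ − e = -6.511363 − 2 = -8.511363
x = r cos θ + √(L² − h²) = 18.910372 + √(38025.0 − 72.4433) = 18.910372 + 194.814159 = 213.724531

213.7245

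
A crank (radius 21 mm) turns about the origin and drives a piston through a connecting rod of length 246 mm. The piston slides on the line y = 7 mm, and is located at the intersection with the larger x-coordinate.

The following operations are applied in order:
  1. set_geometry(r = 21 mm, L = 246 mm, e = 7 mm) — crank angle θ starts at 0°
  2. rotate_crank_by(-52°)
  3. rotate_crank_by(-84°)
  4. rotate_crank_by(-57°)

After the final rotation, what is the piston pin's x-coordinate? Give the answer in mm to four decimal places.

225.5277

set_geometry: r = 21 mm, L = 246 mm, e = 7 mm; θ ← 0°
rotate_crank_by(-52°): θ ← 0° -52° = -52°
rotate_crank_by(-84°): θ ← -52° -84° = -136°
rotate_crank_by(-57°): θ ← -136° -57° = -193°
crank pin P = (r cos θ, r sin θ) = (-20.461771, 4.723972)
h = r sin θ − e = 4.723972 − 7 = -2.276028
x = r cos θ + √(L² − h²) = -20.461771 + √(60516.0 − 5.1803) = -20.461771 + 245.989471 = 225.527699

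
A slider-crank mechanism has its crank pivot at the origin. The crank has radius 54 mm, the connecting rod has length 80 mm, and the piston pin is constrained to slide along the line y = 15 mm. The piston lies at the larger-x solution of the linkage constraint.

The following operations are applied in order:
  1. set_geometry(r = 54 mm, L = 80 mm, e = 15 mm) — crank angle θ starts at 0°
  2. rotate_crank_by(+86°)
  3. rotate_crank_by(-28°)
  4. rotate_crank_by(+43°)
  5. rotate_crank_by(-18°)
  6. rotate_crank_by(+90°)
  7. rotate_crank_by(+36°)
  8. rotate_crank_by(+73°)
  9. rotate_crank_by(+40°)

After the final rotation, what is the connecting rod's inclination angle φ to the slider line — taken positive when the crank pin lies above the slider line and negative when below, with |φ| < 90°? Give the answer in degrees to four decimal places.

set_geometry: r = 54 mm, L = 80 mm, e = 15 mm; θ ← 0°
rotate_crank_by(+86°): θ ← 0° +86° = 86°
rotate_crank_by(-28°): θ ← 86° -28° = 58°
rotate_crank_by(+43°): θ ← 58° +43° = 101°
rotate_crank_by(-18°): θ ← 101° -18° = 83°
rotate_crank_by(+90°): θ ← 83° +90° = 173°
rotate_crank_by(+36°): θ ← 173° +36° = 209°
rotate_crank_by(+73°): θ ← 209° +73° = 282°
rotate_crank_by(+40°): θ ← 282° +40° = 322°
crank pin P = (r cos θ, r sin θ) = (42.552581, -33.245720)
h = r sin θ − e = -33.245720 − 15 = -48.245720
sin φ = h / L = -48.245720 / 80 = -0.60307150
φ = arcsin(-0.60307150) = -37.090196°

-37.0902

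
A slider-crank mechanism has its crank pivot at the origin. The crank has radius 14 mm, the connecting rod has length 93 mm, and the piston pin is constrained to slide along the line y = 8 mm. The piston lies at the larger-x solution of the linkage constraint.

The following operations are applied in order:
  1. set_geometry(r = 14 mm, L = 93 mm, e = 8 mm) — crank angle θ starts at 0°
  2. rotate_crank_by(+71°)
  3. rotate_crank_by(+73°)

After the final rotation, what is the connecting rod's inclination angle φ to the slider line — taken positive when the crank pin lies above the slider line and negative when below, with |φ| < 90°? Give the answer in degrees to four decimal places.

set_geometry: r = 14 mm, L = 93 mm, e = 8 mm; θ ← 0°
rotate_crank_by(+71°): θ ← 0° +71° = 71°
rotate_crank_by(+73°): θ ← 71° +73° = 144°
crank pin P = (r cos θ, r sin θ) = (-11.326238, 8.228994)
h = r sin θ − e = 8.228994 − 8 = 0.228994
sin φ = h / L = 0.228994 / 93 = 0.00246230
φ = arcsin(0.00246230) = 0.141079°

0.1411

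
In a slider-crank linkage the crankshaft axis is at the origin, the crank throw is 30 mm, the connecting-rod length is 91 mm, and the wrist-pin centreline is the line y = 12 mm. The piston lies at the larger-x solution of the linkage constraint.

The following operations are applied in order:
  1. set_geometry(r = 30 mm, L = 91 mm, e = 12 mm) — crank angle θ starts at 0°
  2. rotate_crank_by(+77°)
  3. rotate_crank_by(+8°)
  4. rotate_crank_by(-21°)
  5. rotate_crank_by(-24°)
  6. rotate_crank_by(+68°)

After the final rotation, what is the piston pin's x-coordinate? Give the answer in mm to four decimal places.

80.2153

set_geometry: r = 30 mm, L = 91 mm, e = 12 mm; θ ← 0°
rotate_crank_by(+77°): θ ← 0° +77° = 77°
rotate_crank_by(+8°): θ ← 77° +8° = 85°
rotate_crank_by(-21°): θ ← 85° -21° = 64°
rotate_crank_by(-24°): θ ← 64° -24° = 40°
rotate_crank_by(+68°): θ ← 40° +68° = 108°
crank pin P = (r cos θ, r sin θ) = (-9.270510, 28.531695)
h = r sin θ − e = 28.531695 − 12 = 16.531695
x = r cos θ + √(L² − h²) = -9.270510 + √(8281.0 − 273.2970) = -9.270510 + 89.485770 = 80.215260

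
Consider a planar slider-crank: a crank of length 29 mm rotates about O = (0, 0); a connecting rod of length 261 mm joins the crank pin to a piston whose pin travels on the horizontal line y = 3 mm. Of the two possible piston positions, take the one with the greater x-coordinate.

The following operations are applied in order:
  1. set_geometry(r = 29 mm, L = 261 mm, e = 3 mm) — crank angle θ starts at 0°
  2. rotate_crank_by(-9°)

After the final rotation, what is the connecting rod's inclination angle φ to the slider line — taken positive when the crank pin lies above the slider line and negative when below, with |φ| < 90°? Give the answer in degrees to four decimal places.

-1.6547

set_geometry: r = 29 mm, L = 261 mm, e = 3 mm; θ ← 0°
rotate_crank_by(-9°): θ ← 0° -9° = -9°
crank pin P = (r cos θ, r sin θ) = (28.642962, -4.536599)
h = r sin θ − e = -4.536599 − 3 = -7.536599
sin φ = h / L = -7.536599 / 261 = -0.02887586
φ = arcsin(-0.02887586) = -1.654695°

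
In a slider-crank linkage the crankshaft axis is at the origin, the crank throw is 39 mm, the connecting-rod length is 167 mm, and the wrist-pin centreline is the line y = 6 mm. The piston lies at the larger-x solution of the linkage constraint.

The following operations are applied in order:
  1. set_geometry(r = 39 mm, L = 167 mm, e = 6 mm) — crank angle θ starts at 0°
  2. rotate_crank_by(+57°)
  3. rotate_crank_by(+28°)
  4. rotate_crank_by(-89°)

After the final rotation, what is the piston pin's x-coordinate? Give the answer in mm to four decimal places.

set_geometry: r = 39 mm, L = 167 mm, e = 6 mm; θ ← 0°
rotate_crank_by(+57°): θ ← 0° +57° = 57°
rotate_crank_by(+28°): θ ← 57° +28° = 85°
rotate_crank_by(-89°): θ ← 85° -89° = -4°
crank pin P = (r cos θ, r sin θ) = (38.904998, -2.720502)
h = r sin θ − e = -2.720502 − 6 = -8.720502
x = r cos θ + √(L² − h²) = 38.904998 + √(27889.0 − 76.0472) = 38.904998 + 166.772158 = 205.677156

205.6772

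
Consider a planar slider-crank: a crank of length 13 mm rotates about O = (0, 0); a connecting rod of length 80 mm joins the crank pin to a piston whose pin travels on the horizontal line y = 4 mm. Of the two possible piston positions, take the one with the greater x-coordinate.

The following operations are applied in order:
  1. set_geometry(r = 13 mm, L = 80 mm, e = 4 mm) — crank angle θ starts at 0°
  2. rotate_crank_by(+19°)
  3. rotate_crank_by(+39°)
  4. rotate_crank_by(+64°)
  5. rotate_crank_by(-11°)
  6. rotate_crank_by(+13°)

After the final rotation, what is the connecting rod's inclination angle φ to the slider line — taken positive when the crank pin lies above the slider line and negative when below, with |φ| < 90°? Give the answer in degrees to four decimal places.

set_geometry: r = 13 mm, L = 80 mm, e = 4 mm; θ ← 0°
rotate_crank_by(+19°): θ ← 0° +19° = 19°
rotate_crank_by(+39°): θ ← 19° +39° = 58°
rotate_crank_by(+64°): θ ← 58° +64° = 122°
rotate_crank_by(-11°): θ ← 122° -11° = 111°
rotate_crank_by(+13°): θ ← 111° +13° = 124°
crank pin P = (r cos θ, r sin θ) = (-7.269508, 10.777488)
h = r sin θ − e = 10.777488 − 4 = 6.777488
sin φ = h / L = 6.777488 / 80 = 0.08471861
φ = arcsin(0.08471861) = 4.859844°

4.8598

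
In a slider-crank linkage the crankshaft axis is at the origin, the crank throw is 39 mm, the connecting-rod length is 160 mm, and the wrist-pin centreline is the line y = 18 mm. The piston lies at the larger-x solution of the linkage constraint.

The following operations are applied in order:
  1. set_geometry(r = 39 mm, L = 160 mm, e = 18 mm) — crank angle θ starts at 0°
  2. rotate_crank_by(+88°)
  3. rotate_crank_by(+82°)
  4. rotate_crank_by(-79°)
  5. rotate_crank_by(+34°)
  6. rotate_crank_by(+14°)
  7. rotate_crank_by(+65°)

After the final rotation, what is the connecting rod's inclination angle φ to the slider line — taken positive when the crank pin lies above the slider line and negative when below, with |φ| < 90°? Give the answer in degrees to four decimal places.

-12.2186

set_geometry: r = 39 mm, L = 160 mm, e = 18 mm; θ ← 0°
rotate_crank_by(+88°): θ ← 0° +88° = 88°
rotate_crank_by(+82°): θ ← 88° +82° = 170°
rotate_crank_by(-79°): θ ← 170° -79° = 91°
rotate_crank_by(+34°): θ ← 91° +34° = 125°
rotate_crank_by(+14°): θ ← 125° +14° = 139°
rotate_crank_by(+65°): θ ← 139° +65° = 204°
crank pin P = (r cos θ, r sin θ) = (-35.628273, -15.862729)
h = r sin θ − e = -15.862729 − 18 = -33.862729
sin φ = h / L = -33.862729 / 160 = -0.21164206
φ = arcsin(-0.21164206) = -12.218598°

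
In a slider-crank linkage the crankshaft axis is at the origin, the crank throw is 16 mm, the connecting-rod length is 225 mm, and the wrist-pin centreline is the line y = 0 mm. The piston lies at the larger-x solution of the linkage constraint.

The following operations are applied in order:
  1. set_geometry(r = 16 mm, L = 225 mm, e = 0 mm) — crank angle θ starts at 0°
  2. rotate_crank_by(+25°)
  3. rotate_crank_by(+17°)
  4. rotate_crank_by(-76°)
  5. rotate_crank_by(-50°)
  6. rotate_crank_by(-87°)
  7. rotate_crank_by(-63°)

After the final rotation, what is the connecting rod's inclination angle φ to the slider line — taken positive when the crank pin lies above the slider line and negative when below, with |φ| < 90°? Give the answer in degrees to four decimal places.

set_geometry: r = 16 mm, L = 225 mm, e = 0 mm; θ ← 0°
rotate_crank_by(+25°): θ ← 0° +25° = 25°
rotate_crank_by(+17°): θ ← 25° +17° = 42°
rotate_crank_by(-76°): θ ← 42° -76° = -34°
rotate_crank_by(-50°): θ ← -34° -50° = -84°
rotate_crank_by(-87°): θ ← -84° -87° = -171°
rotate_crank_by(-63°): θ ← -171° -63° = -234°
crank pin P = (r cos θ, r sin θ) = (-9.404564, 12.944272)
h = r sin θ − e = 12.944272 − 0 = 12.944272
sin φ = h / L = 12.944272 / 225 = 0.05753010
φ = arcsin(0.05753010) = 3.298053°

3.2981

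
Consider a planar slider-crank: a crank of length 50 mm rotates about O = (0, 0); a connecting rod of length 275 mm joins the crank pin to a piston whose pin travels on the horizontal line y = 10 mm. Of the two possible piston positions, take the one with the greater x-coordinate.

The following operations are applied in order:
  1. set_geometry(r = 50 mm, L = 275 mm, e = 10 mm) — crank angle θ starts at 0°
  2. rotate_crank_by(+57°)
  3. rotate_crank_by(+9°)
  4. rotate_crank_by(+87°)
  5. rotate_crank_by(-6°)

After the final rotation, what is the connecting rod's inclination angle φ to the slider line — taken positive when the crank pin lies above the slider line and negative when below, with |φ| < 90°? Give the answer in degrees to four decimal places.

set_geometry: r = 50 mm, L = 275 mm, e = 10 mm; θ ← 0°
rotate_crank_by(+57°): θ ← 0° +57° = 57°
rotate_crank_by(+9°): θ ← 57° +9° = 66°
rotate_crank_by(+87°): θ ← 66° +87° = 153°
rotate_crank_by(-6°): θ ← 153° -6° = 147°
crank pin P = (r cos θ, r sin θ) = (-41.933528, 27.231952)
h = r sin θ − e = 27.231952 − 10 = 17.231952
sin φ = h / L = 17.231952 / 275 = 0.06266164
φ = arcsin(0.06266164) = 3.592601°

3.5926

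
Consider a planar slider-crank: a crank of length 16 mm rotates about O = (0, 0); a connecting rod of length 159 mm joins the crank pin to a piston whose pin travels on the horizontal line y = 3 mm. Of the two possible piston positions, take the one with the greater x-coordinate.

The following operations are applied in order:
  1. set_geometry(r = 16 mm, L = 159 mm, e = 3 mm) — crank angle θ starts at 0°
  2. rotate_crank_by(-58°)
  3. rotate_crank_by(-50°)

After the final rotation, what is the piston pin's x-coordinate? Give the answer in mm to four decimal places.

153.0087

set_geometry: r = 16 mm, L = 159 mm, e = 3 mm; θ ← 0°
rotate_crank_by(-58°): θ ← 0° -58° = -58°
rotate_crank_by(-50°): θ ← -58° -50° = -108°
crank pin P = (r cos θ, r sin θ) = (-4.944272, -15.216904)
h = r sin θ − e = -15.216904 − 3 = -18.216904
x = r cos θ + √(L² − h²) = -4.944272 + √(25281.0 − 331.8556) = -4.944272 + 157.952982 = 153.008710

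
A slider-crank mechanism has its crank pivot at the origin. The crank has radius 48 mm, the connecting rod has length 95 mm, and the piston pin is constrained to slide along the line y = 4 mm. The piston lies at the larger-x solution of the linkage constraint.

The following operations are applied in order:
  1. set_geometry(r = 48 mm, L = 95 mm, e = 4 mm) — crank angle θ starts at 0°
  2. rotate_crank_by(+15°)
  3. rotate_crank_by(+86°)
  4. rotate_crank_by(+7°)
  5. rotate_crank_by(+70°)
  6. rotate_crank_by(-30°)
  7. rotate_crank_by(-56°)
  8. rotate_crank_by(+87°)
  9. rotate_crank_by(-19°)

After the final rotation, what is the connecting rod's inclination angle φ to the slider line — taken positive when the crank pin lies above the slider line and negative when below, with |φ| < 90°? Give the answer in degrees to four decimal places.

set_geometry: r = 48 mm, L = 95 mm, e = 4 mm; θ ← 0°
rotate_crank_by(+15°): θ ← 0° +15° = 15°
rotate_crank_by(+86°): θ ← 15° +86° = 101°
rotate_crank_by(+7°): θ ← 101° +7° = 108°
rotate_crank_by(+70°): θ ← 108° +70° = 178°
rotate_crank_by(-30°): θ ← 178° -30° = 148°
rotate_crank_by(-56°): θ ← 148° -56° = 92°
rotate_crank_by(+87°): θ ← 92° +87° = 179°
rotate_crank_by(-19°): θ ← 179° -19° = 160°
crank pin P = (r cos θ, r sin θ) = (-45.105246, 16.416967)
h = r sin θ − e = 16.416967 − 4 = 12.416967
sin φ = h / L = 12.416967 / 95 = 0.13070491
φ = arcsin(0.13070491) = 7.510329°

7.5103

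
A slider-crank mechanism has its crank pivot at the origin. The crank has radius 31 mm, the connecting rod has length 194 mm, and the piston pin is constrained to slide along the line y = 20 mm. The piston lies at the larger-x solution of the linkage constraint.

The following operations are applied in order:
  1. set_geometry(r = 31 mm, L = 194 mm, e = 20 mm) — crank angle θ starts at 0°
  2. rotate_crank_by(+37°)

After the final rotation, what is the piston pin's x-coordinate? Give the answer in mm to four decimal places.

set_geometry: r = 31 mm, L = 194 mm, e = 20 mm; θ ← 0°
rotate_crank_by(+37°): θ ← 0° +37° = 37°
crank pin P = (r cos θ, r sin θ) = (24.757701, 18.656266)
h = r sin θ − e = 18.656266 − 20 = -1.343734
x = r cos θ + √(L² − h²) = 24.757701 + √(37636.0 − 1.8056) = 24.757701 + 193.995346 = 218.753047

218.7530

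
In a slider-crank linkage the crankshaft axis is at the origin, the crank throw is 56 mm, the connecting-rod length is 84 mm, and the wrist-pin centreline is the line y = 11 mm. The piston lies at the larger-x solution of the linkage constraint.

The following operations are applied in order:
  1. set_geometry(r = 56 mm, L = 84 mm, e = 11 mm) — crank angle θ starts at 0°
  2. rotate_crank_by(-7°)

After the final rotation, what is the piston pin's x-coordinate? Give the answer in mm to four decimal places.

set_geometry: r = 56 mm, L = 84 mm, e = 11 mm; θ ← 0°
rotate_crank_by(-7°): θ ← 0° -7° = -7°
crank pin P = (r cos θ, r sin θ) = (55.582584, -6.824683)
h = r sin θ − e = -6.824683 − 11 = -17.824683
x = r cos θ + √(L² − h²) = 55.582584 + √(7056.0 − 317.7193) = 55.582584 + 82.087031 = 137.669616

137.6696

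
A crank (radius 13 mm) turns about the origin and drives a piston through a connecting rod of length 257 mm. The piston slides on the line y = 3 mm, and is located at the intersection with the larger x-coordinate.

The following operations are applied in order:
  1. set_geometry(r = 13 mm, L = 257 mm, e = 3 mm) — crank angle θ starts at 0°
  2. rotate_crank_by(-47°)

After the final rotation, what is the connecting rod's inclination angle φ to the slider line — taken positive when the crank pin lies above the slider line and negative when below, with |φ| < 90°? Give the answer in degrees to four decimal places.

set_geometry: r = 13 mm, L = 257 mm, e = 3 mm; θ ← 0°
rotate_crank_by(-47°): θ ← 0° -47° = -47°
crank pin P = (r cos θ, r sin θ) = (8.865979, -9.507598)
h = r sin θ − e = -9.507598 − 3 = -12.507598
sin φ = h / L = -12.507598 / 257 = -0.04866770
φ = arcsin(-0.04866770) = -2.789556°

-2.7896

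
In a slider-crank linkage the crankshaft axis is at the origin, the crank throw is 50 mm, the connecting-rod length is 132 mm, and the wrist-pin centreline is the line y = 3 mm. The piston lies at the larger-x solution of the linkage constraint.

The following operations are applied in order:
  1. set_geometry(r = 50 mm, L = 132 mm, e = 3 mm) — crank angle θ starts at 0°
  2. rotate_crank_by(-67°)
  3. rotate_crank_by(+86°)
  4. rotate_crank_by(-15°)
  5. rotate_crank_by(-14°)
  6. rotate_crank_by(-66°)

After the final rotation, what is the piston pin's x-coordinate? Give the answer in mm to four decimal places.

133.6289

set_geometry: r = 50 mm, L = 132 mm, e = 3 mm; θ ← 0°
rotate_crank_by(-67°): θ ← 0° -67° = -67°
rotate_crank_by(+86°): θ ← -67° +86° = 19°
rotate_crank_by(-15°): θ ← 19° -15° = 4°
rotate_crank_by(-14°): θ ← 4° -14° = -10°
rotate_crank_by(-66°): θ ← -10° -66° = -76°
crank pin P = (r cos θ, r sin θ) = (12.096095, -48.514786)
h = r sin θ − e = -48.514786 − 3 = -51.514786
x = r cos θ + √(L² − h²) = 12.096095 + √(17424.0 − 2653.7732) = 12.096095 + 121.532822 = 133.628917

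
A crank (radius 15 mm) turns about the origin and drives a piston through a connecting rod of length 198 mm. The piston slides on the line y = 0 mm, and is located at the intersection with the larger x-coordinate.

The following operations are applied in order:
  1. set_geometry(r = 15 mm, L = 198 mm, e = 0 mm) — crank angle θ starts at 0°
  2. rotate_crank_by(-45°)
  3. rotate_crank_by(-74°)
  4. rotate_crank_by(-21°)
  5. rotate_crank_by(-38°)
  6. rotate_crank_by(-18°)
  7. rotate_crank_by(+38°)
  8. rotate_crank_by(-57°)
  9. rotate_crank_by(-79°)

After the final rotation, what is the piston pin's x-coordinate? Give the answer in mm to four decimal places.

set_geometry: r = 15 mm, L = 198 mm, e = 0 mm; θ ← 0°
rotate_crank_by(-45°): θ ← 0° -45° = -45°
rotate_crank_by(-74°): θ ← -45° -74° = -119°
rotate_crank_by(-21°): θ ← -119° -21° = -140°
rotate_crank_by(-38°): θ ← -140° -38° = -178°
rotate_crank_by(-18°): θ ← -178° -18° = -196°
rotate_crank_by(+38°): θ ← -196° +38° = -158°
rotate_crank_by(-57°): θ ← -158° -57° = -215°
rotate_crank_by(-79°): θ ← -215° -79° = -294°
crank pin P = (r cos θ, r sin θ) = (6.101050, 13.703182)
h = r sin θ − e = 13.703182 − 0 = 13.703182
x = r cos θ + √(L² − h²) = 6.101050 + √(39204.0 − 187.7772) = 6.101050 + 197.525246 = 203.626296

203.6263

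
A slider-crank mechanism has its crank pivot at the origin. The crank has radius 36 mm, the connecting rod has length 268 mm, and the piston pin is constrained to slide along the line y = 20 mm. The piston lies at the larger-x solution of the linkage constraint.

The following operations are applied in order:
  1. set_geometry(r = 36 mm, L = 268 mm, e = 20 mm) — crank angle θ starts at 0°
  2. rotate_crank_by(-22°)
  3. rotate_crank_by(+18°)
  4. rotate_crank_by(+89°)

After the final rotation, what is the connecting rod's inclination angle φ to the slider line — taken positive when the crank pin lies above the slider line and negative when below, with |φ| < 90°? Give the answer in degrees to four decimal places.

3.3933

set_geometry: r = 36 mm, L = 268 mm, e = 20 mm; θ ← 0°
rotate_crank_by(-22°): θ ← 0° -22° = -22°
rotate_crank_by(+18°): θ ← -22° +18° = -4°
rotate_crank_by(+89°): θ ← -4° +89° = 85°
crank pin P = (r cos θ, r sin θ) = (3.137607, 35.863009)
h = r sin θ − e = 35.863009 − 20 = 15.863009
sin φ = h / L = 15.863009 / 268 = 0.05919033
φ = arcsin(0.05919033) = 3.393340°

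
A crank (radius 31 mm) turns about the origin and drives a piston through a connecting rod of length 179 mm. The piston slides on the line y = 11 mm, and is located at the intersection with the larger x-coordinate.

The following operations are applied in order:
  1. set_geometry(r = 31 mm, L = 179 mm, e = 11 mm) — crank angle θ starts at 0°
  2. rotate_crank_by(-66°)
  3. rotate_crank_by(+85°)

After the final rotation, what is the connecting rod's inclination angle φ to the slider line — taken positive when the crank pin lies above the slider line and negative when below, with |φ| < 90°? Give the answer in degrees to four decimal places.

-0.2904

set_geometry: r = 31 mm, L = 179 mm, e = 11 mm; θ ← 0°
rotate_crank_by(-66°): θ ← 0° -66° = -66°
rotate_crank_by(+85°): θ ← -66° +85° = 19°
crank pin P = (r cos θ, r sin θ) = (29.311076, 10.092613)
h = r sin θ − e = 10.092613 − 11 = -0.907387
sin φ = h / L = -0.907387 / 179 = -0.00506920
φ = arcsin(-0.00506920) = -0.290445°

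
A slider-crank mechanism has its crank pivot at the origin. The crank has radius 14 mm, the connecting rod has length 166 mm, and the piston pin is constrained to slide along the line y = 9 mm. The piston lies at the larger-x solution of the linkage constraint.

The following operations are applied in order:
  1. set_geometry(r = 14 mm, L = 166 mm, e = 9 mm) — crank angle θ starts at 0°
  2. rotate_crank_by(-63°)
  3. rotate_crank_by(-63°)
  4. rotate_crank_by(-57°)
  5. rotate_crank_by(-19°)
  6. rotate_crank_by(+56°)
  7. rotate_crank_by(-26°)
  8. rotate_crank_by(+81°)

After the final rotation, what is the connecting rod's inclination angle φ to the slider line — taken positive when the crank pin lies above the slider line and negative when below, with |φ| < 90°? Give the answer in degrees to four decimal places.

-7.9635

set_geometry: r = 14 mm, L = 166 mm, e = 9 mm; θ ← 0°
rotate_crank_by(-63°): θ ← 0° -63° = -63°
rotate_crank_by(-63°): θ ← -63° -63° = -126°
rotate_crank_by(-57°): θ ← -126° -57° = -183°
rotate_crank_by(-19°): θ ← -183° -19° = -202°
rotate_crank_by(+56°): θ ← -202° +56° = -146°
rotate_crank_by(-26°): θ ← -146° -26° = -172°
rotate_crank_by(+81°): θ ← -172° +81° = -91°
crank pin P = (r cos θ, r sin θ) = (-0.244334, -13.997868)
h = r sin θ − e = -13.997868 − 9 = -22.997868
sin φ = h / L = -22.997868 / 166 = -0.13854137
φ = arcsin(-0.13854137) = -7.963451°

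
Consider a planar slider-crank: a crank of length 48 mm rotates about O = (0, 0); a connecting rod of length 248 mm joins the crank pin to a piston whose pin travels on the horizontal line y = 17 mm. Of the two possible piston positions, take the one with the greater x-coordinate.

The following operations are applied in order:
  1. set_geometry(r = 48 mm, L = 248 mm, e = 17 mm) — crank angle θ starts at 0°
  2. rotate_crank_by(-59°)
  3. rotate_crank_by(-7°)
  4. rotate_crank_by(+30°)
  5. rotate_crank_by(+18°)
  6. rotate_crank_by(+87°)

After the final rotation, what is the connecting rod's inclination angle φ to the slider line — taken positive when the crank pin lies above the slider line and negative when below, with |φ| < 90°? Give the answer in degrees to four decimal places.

6.4390

set_geometry: r = 48 mm, L = 248 mm, e = 17 mm; θ ← 0°
rotate_crank_by(-59°): θ ← 0° -59° = -59°
rotate_crank_by(-7°): θ ← -59° -7° = -66°
rotate_crank_by(+30°): θ ← -66° +30° = -36°
rotate_crank_by(+18°): θ ← -36° +18° = -18°
rotate_crank_by(+87°): θ ← -18° +87° = 69°
crank pin P = (r cos θ, r sin θ) = (17.201662, 44.811860)
h = r sin θ − e = 44.811860 − 17 = 27.811860
sin φ = h / L = 27.811860 / 248 = 0.11214460
φ = arcsin(0.11214460) = 6.438957°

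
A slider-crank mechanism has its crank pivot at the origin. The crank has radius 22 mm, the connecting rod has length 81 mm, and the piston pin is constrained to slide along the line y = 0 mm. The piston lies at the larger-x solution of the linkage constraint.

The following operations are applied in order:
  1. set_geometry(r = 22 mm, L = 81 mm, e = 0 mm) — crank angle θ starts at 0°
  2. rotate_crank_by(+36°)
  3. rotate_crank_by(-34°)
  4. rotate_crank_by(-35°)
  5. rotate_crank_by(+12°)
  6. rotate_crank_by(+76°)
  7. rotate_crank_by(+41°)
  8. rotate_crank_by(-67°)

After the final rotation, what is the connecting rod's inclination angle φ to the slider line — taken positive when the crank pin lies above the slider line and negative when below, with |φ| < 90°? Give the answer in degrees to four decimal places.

7.5665

set_geometry: r = 22 mm, L = 81 mm, e = 0 mm; θ ← 0°
rotate_crank_by(+36°): θ ← 0° +36° = 36°
rotate_crank_by(-34°): θ ← 36° -34° = 2°
rotate_crank_by(-35°): θ ← 2° -35° = -33°
rotate_crank_by(+12°): θ ← -33° +12° = -21°
rotate_crank_by(+76°): θ ← -21° +76° = 55°
rotate_crank_by(+41°): θ ← 55° +41° = 96°
rotate_crank_by(-67°): θ ← 96° -67° = 29°
crank pin P = (r cos θ, r sin θ) = (19.241634, 10.665812)
h = r sin θ − e = 10.665812 − 0 = 10.665812
sin φ = h / L = 10.665812 / 81 = 0.13167669
φ = arcsin(0.13167669) = 7.566492°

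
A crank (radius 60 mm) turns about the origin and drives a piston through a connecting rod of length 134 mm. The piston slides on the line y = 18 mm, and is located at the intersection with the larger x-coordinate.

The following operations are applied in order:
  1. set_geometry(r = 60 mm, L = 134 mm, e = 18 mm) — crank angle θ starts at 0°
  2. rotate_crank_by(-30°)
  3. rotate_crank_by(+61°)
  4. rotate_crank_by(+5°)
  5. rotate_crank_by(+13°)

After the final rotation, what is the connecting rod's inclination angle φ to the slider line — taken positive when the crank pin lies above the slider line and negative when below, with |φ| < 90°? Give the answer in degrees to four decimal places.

11.7476

set_geometry: r = 60 mm, L = 134 mm, e = 18 mm; θ ← 0°
rotate_crank_by(-30°): θ ← 0° -30° = -30°
rotate_crank_by(+61°): θ ← -30° +61° = 31°
rotate_crank_by(+5°): θ ← 31° +5° = 36°
rotate_crank_by(+13°): θ ← 36° +13° = 49°
crank pin P = (r cos θ, r sin θ) = (39.363542, 45.282575)
h = r sin θ − e = 45.282575 − 18 = 27.282575
sin φ = h / L = 27.282575 / 134 = 0.20360130
φ = arcsin(0.20360130) = 11.747633°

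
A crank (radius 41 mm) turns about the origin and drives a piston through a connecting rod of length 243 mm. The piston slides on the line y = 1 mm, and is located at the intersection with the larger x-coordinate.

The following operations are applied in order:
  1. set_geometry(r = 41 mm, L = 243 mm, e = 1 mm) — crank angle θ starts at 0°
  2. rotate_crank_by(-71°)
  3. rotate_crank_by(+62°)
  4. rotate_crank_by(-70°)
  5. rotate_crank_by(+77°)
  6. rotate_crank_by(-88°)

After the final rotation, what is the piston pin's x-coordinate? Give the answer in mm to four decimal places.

239.3429

set_geometry: r = 41 mm, L = 243 mm, e = 1 mm; θ ← 0°
rotate_crank_by(-71°): θ ← 0° -71° = -71°
rotate_crank_by(+62°): θ ← -71° +62° = -9°
rotate_crank_by(-70°): θ ← -9° -70° = -79°
rotate_crank_by(+77°): θ ← -79° +77° = -2°
rotate_crank_by(-88°): θ ← -2° -88° = -90°
crank pin P = (r cos θ, r sin θ) = (0.000000, -41.000000)
h = r sin θ − e = -41.000000 − 1 = -42.000000
x = r cos θ + √(L² − h²) = 0.000000 + √(59049.0 − 1764.0000) = 0.000000 + 239.342850 = 239.342850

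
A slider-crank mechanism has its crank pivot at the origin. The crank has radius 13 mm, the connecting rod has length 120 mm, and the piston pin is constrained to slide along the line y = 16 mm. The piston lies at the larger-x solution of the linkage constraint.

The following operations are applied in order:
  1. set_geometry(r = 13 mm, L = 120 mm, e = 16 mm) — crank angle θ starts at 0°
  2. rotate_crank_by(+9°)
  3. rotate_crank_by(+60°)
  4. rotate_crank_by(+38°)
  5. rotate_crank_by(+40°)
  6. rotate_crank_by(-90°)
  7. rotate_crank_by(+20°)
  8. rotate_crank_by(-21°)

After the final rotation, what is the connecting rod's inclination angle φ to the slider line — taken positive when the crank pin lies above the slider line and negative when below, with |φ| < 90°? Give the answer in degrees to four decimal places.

-2.4944

set_geometry: r = 13 mm, L = 120 mm, e = 16 mm; θ ← 0°
rotate_crank_by(+9°): θ ← 0° +9° = 9°
rotate_crank_by(+60°): θ ← 9° +60° = 69°
rotate_crank_by(+38°): θ ← 69° +38° = 107°
rotate_crank_by(+40°): θ ← 107° +40° = 147°
rotate_crank_by(-90°): θ ← 147° -90° = 57°
rotate_crank_by(+20°): θ ← 57° +20° = 77°
rotate_crank_by(-21°): θ ← 77° -21° = 56°
crank pin P = (r cos θ, r sin θ) = (7.269508, 10.777488)
h = r sin θ − e = 10.777488 − 16 = -5.222512
sin φ = h / L = -5.222512 / 120 = -0.04352093
φ = arcsin(-0.04352093) = -2.494353°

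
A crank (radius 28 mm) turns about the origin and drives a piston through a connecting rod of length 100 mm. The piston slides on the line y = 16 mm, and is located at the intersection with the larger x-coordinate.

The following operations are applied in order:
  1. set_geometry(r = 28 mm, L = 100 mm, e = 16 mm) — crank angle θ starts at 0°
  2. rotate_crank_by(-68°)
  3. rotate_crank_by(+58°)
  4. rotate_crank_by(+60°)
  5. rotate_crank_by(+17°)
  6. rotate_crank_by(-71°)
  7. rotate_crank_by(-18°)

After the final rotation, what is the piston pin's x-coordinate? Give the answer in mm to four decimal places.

set_geometry: r = 28 mm, L = 100 mm, e = 16 mm; θ ← 0°
rotate_crank_by(-68°): θ ← 0° -68° = -68°
rotate_crank_by(+58°): θ ← -68° +58° = -10°
rotate_crank_by(+60°): θ ← -10° +60° = 50°
rotate_crank_by(+17°): θ ← 50° +17° = 67°
rotate_crank_by(-71°): θ ← 67° -71° = -4°
rotate_crank_by(-18°): θ ← -4° -18° = -22°
crank pin P = (r cos θ, r sin θ) = (25.961148, -10.488985)
h = r sin θ − e = -10.488985 − 16 = -26.488985
x = r cos θ + √(L² − h²) = 25.961148 + √(10000.0 − 701.6663) = 25.961148 + 96.427868 = 122.389016

122.3890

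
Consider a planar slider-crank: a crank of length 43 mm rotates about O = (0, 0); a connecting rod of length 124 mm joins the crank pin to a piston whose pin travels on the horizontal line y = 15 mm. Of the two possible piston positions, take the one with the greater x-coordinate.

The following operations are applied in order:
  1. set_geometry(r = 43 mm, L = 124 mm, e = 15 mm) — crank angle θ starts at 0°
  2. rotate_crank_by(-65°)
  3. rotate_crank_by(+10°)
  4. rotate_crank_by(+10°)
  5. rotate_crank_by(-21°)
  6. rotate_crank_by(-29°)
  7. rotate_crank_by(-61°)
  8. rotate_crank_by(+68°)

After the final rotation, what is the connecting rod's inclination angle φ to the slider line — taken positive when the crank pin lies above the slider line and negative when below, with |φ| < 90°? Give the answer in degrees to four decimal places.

set_geometry: r = 43 mm, L = 124 mm, e = 15 mm; θ ← 0°
rotate_crank_by(-65°): θ ← 0° -65° = -65°
rotate_crank_by(+10°): θ ← -65° +10° = -55°
rotate_crank_by(+10°): θ ← -55° +10° = -45°
rotate_crank_by(-21°): θ ← -45° -21° = -66°
rotate_crank_by(-29°): θ ← -66° -29° = -95°
rotate_crank_by(-61°): θ ← -95° -61° = -156°
rotate_crank_by(+68°): θ ← -156° +68° = -88°
crank pin P = (r cos θ, r sin θ) = (1.500678, -42.973806)
h = r sin θ − e = -42.973806 − 15 = -57.973806
sin φ = h / L = -57.973806 / 124 = -0.46753069
φ = arcsin(-0.46753069) = -27.874127°

-27.8741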